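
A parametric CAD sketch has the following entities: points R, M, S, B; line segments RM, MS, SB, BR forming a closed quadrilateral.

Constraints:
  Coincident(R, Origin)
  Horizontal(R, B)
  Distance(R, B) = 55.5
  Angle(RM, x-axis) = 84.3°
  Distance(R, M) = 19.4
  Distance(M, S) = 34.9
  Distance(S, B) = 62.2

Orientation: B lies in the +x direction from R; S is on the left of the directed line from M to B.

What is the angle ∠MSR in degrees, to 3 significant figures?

8.06°

Checks: |MS| = 34.90 ✓; |SB| = 62.20 ✓.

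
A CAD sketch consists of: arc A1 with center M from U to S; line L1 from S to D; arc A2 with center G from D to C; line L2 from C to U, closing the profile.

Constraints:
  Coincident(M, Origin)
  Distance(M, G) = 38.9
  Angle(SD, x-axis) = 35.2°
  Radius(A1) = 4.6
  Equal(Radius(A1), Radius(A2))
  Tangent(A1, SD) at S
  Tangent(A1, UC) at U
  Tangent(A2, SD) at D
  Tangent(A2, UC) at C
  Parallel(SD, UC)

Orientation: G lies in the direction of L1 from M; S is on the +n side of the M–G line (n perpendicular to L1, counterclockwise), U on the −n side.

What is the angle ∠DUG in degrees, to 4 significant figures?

6.562°

The slot axis is L1's direction at 35.2°, so u = (cos 35.2°, sin 35.2°) = (0.8171, 0.5764) and n = (−sin 35.2°, cos 35.2°) = (-0.5764, 0.8171). M is at the origin and G lies 38.9 along u from M, so G = 38.9·u = (31.79, 22.42). Tangency of A1 to both parallel lines with radius 4.6 puts S and U at M ± 4.6·n: S = (-2.652, 3.759), U = (2.652, -3.759). Equal radii place D and C the same way about G: D = G + 4.6·n = (29.14, 26.18), C = G − 4.6·n = (34.44, 18.66). Then cos ∠DUG = UD·UG / (|UD||UG|), giving 6.562°.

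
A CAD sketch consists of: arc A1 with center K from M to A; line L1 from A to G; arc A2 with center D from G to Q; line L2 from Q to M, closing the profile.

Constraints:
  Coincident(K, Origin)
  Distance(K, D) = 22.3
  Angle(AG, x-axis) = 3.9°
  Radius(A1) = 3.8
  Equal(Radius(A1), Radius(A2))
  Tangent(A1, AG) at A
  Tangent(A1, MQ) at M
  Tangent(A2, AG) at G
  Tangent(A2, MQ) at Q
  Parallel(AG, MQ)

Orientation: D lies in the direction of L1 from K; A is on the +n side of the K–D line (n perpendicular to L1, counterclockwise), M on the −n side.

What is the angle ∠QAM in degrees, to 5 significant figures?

71.181°

The slot axis is L1's direction at 3.9°, so u = (cos 3.9°, sin 3.9°) = (0.99768, 0.068015) and n = (−sin 3.9°, cos 3.9°) = (-0.068015, 0.99768). K is at the origin and D lies 22.3 along u from K, so D = 22.3·u = (22.248, 1.5167). Tangency of A1 to both parallel lines with radius 3.8 puts A and M at K ± 3.8·n: A = (-0.25846, 3.7912), M = (0.25846, -3.7912). Equal radii place G and Q the same way about D: G = D + 3.8·n = (21.990, 5.3079), Q = D − 3.8·n = (22.507, -2.2745). Then cos ∠QAM = AQ·AM / (|AQ||AM|), giving 71.181°.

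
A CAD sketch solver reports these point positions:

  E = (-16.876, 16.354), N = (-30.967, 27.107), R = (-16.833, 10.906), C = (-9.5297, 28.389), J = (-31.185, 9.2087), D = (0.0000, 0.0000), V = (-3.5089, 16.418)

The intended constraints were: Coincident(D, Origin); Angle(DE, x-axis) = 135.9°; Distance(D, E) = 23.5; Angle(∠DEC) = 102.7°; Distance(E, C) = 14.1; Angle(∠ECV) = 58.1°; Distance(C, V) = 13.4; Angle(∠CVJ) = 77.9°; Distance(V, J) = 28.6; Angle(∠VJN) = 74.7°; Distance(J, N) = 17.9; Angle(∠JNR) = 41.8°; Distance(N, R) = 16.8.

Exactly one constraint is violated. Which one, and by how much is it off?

Distance(N, R) = 16.8 — off by 4.70.

D = (0.00, 0.00) ✓; DE at 135.9° ✓; |DE| = 23.50 ✓; ∠DEC = 102.7° ✓; |EC| = 14.10 ✓; ∠ECV = 58.10° ✓; |CV| = 13.40 ✓; ∠CVJ = 77.90° ✓; |VJ| = 28.60 ✓; ∠VJN = 74.70° ✓; |JN| = 17.90 ✓; ∠JNR = 41.80° ✓; |NR| = 21.50 ✗.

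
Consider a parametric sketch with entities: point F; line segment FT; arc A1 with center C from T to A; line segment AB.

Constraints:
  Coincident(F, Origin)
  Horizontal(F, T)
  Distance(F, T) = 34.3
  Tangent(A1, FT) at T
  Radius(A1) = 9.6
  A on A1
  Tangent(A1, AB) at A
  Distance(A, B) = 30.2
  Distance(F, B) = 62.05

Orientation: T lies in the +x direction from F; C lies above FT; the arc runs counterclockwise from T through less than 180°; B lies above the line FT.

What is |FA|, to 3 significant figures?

44.4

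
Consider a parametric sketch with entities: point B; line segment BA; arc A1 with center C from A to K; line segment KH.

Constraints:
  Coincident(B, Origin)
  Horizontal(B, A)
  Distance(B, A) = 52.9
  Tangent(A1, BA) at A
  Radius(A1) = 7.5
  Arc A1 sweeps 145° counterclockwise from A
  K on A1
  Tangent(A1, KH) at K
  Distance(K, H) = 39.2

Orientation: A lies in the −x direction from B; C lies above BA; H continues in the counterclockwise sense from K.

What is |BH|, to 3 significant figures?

88.4

B is at the origin; B and A share the same y with |BA| = 52.9 and A on the −x side, so A = (-52.9, 0.00). A1 meets BA tangentially, so CA is at right angles to BA, so C = A + (0, 7.5) = (-52.9, 7.50). On A1, A sits at bearing -90° from C; a 145° counterclockwise sweep puts K at bearing 55°, so K = C + 7.5·(cos 55°, sin 55°) = (-48.6, 13.6). Tangency of A1 to KH means the radius CK is perpendicular to KH, so KH runs along (−sin 55°, cos 55°); with |KH| = 39.2, H = (-80.7, 36.1). Then |BH| = |H − B| = 88.4.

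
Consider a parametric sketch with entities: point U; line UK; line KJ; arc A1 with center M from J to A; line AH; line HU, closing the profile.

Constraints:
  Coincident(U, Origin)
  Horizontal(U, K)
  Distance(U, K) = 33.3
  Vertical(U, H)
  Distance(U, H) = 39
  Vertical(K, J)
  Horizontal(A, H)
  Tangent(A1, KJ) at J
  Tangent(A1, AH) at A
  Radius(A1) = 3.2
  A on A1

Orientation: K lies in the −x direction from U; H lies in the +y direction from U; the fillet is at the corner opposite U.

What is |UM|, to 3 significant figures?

46.8

U and H share the same x with |UH| = 39.0 and H on the +y side, so H = (0.00, 39.0). The virtual corner opposite U is at (-33.3, 39.0). The tangent condition forces MJ to be normal to KJ and since A1 is tangent to AH there, MA ⟂ AH, with radius 3.2, so the center M sits 3.2 in from both sides at M = (-30.1, 35.8). Then |UM| = |M − U| = 46.8.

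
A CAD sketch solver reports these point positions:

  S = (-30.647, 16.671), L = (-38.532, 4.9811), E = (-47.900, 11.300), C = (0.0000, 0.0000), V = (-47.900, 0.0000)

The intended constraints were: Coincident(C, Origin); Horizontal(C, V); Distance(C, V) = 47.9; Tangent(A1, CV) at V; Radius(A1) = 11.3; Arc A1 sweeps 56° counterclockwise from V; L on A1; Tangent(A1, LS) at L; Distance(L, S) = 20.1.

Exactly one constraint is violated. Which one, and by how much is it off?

Distance(L, S) = 20.1 — off by 6.00.

C = (0.00, 0.00) ✓; C.y = 0.00, V.y = 0.00 ✓; |CV| = 47.90 ✓; ∠(EV, VC) = 90.00° ✓; |EV| = 11.30 ✓; bearing(E→L) − bearing(E→V) = 56.00° ✓; |EL| = 11.30 ✓; ∠(EL, LS) = 90.00° ✓; |LS| = 14.10 ✗.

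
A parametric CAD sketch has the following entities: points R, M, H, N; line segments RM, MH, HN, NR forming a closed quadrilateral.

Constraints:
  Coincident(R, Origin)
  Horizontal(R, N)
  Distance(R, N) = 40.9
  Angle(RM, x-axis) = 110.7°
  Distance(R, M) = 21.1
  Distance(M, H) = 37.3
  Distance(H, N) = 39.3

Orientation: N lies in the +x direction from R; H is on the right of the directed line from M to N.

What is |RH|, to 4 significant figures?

16.22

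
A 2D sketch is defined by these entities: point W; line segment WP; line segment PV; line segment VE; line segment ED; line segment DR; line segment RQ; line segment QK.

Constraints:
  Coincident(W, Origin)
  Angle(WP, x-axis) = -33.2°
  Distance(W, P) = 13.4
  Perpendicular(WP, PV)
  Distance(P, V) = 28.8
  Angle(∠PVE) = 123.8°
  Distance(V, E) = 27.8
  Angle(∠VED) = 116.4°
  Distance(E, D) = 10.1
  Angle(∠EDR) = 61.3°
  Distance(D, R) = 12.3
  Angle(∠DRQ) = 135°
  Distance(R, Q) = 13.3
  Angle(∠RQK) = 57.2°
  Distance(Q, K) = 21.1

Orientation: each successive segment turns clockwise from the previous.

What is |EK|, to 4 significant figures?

6.265

W is at the origin; WP runs at -33.2° with length 13.4, so P = (11.21, -7.337). WP ⟂ PV, so PV runs at -123.2°; with |PV| = 28.8, V = (-4.557, -31.44). ∠PVE = 123.8° gives VE at -179.4° from the x-axis; with |VE| = 27.8, E = (-32.36, -31.73). ∠VED = 116.4° gives ED at 117.0° from the x-axis; with |ED| = 10.1, D = (-36.94, -22.73). ∠EDR = 61.3° gives DR at -1.700° from the x-axis; with |DR| = 12.3, R = (-24.65, -23.09). ∠DRQ = 135.0° gives RQ at -46.70° from the x-axis; with |RQ| = 13.3, Q = (-15.52, -32.77). ∠RQK = 57.2° gives QK at -169.5° from the x-axis; with |QK| = 21.1, K = (-36.27, -36.62). Then |EK| = |K − E| = 6.265.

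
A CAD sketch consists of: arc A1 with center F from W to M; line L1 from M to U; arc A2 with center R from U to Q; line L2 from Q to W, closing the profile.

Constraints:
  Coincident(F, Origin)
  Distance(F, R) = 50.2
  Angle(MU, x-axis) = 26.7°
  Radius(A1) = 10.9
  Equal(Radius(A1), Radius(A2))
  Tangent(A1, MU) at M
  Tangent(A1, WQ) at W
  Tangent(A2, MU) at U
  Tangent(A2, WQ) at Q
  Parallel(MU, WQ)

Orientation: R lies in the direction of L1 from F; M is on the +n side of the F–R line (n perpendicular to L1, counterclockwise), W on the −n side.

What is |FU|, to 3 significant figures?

51.4

The slot axis is L1's direction at 26.7°, so u = (cos 26.7°, sin 26.7°) = (0.893, 0.449) and n = (−sin 26.7°, cos 26.7°) = (-0.449, 0.893). F is at the origin and R lies 50.2 along u from F, so R = 50.2·u = (44.8, 22.6). Tangency of A1 to both parallel lines with radius 10.9 puts M and W at F ± 10.9·n: M = (-4.90, 9.74), W = (4.90, -9.74). Equal radii place U and Q the same way about R: U = R + 10.9·n = (39.9, 32.3), Q = R − 10.9·n = (49.7, 12.8). Then |FU| = |U − F| = 51.4.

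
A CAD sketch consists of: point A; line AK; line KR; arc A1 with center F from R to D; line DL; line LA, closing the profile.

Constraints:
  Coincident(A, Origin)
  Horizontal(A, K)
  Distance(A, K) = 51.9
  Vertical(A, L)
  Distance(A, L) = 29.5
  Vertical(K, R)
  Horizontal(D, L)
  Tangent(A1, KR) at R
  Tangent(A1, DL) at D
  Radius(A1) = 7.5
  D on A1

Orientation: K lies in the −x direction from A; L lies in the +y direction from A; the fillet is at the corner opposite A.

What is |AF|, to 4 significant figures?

49.55

A and L share the same x with |AL| = 29.5 and L on the +y side, so L = (0.000, 29.50). The virtual corner opposite A is at (-51.90, 29.50). Tangency of A1 to KR means the radius FR is perpendicular to KR and A1 meets DL tangentially, so FD is at right angles to DL, with radius 7.5, so the center F sits 7.5 in from both sides at F = (-44.40, 22.00). Then |AF| = |F − A| = 49.55.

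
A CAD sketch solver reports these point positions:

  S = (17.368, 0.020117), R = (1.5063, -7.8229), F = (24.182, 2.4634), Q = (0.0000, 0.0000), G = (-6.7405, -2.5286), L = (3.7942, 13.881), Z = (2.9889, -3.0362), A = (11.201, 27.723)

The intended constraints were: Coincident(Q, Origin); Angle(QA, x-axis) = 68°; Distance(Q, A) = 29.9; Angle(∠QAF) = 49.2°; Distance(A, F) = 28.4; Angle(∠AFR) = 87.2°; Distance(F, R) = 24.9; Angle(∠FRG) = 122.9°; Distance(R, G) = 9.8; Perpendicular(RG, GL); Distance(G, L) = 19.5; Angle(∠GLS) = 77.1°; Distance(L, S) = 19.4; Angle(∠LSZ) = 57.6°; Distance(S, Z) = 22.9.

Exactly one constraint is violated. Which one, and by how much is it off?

Distance(S, Z) = 22.9 — off by 8.20.

Q = (0.00, 0.00) ✓; QA at 68.00° ✓; |QA| = 29.90 ✓; ∠QAF = 49.20° ✓; |AF| = 28.40 ✓; ∠AFR = 87.20° ✓; |FR| = 24.90 ✓; ∠FRG = 122.9° ✓; |RG| = 9.800 ✓; ∠(RG, GL) = 90.00° ✓; |GL| = 19.50 ✓; ∠GLS = 77.10° ✓; |LS| = 19.40 ✓; ∠LSZ = 57.60° ✓; |SZ| = 14.70 ✗.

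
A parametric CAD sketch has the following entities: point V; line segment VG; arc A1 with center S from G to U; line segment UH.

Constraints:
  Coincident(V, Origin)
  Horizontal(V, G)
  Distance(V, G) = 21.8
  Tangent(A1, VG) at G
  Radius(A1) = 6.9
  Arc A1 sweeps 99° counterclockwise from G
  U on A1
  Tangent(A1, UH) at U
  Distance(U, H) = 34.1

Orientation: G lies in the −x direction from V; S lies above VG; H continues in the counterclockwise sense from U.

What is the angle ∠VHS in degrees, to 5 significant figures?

28.440°

V is at the origin; VG is horizontal with |VG| = 21.8 and G on the −x side, so G = (-21.800, 0.0000). Since A1 is tangent to VG there, SG ⟂ VG, so S = G + (0, 6.9) = (-21.800, 6.9000). On A1, G sits at bearing -90° from S; a 99° counterclockwise sweep puts U at bearing 9°, so U = S + 6.9·(cos 9°, sin 9°) = (-14.985, 7.9794). A1 meets UH tangentially, so SU is at right angles to UH, so UH runs along (−sin 9°, cos 9°); with |UH| = 34.1, H = (-20.319, 41.660). Then cos ∠VHS = HV·HS / (|HV||HS|), giving 28.440°.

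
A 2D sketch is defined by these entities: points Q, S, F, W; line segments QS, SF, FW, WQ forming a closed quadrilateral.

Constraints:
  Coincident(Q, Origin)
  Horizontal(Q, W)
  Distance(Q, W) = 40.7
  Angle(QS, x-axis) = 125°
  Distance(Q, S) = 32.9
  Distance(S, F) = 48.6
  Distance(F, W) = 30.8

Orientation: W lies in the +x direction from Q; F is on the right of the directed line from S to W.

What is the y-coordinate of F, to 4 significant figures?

-10.73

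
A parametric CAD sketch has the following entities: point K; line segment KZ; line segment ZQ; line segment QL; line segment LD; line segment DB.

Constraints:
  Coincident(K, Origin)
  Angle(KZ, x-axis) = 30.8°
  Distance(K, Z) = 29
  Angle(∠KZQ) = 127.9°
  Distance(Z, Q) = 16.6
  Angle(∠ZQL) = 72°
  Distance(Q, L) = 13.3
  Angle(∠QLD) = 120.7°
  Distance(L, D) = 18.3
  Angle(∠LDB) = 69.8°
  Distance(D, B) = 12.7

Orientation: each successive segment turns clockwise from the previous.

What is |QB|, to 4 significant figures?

20.71

K is at the origin; KZ runs at 30.8° with length 29.0, so Z = (24.91, 14.85). ∠KZQ = 127.9° gives ZQ at -21.30° from the x-axis; with |ZQ| = 16.6, Q = (40.38, 8.819). ∠ZQL = 72.0° gives QL at -129.3° from the x-axis; with |QL| = 13.3, L = (31.95, -1.473). ∠QLD = 120.7° gives LD at 171.4° from the x-axis; with |LD| = 18.3, D = (13.86, 1.264). ∠LDB = 69.8° gives DB at 61.20° from the x-axis; with |DB| = 12.7, B = (19.98, 12.39). Then |QB| = |B − Q| = 20.71.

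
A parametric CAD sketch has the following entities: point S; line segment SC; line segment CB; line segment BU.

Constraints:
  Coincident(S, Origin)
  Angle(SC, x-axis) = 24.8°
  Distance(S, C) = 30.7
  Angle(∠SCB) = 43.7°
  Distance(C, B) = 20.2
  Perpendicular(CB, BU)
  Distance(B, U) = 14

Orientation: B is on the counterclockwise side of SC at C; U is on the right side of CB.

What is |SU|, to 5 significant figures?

35.267

S is at the origin; SC runs at 24.8° with length 30.7, so C = 30.7·(cos 24.8°, sin 24.8°) = (27.869, 12.877). ∠SCB = 43.7°, so CB runs at 24.8° + (180° − 43.7°) = 161.10° from the x-axis; with |CB| = 20.2, B = C + 20.2·(cos 161.10°, sin 161.10°) = (8.7578, 19.420). CB ⟂ BU; with |BU| = 14.0 on the right of CB, U = B + 14.0·(0.32392, 0.94609) = (13.293, 32.666). Then |SU| = |U − S| = 35.267.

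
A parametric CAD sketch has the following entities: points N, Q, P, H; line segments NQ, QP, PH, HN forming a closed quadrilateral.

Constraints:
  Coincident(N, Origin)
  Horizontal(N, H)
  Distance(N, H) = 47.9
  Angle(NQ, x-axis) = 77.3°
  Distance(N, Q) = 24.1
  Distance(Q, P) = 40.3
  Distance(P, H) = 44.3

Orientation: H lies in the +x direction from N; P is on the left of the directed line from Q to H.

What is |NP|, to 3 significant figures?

59.3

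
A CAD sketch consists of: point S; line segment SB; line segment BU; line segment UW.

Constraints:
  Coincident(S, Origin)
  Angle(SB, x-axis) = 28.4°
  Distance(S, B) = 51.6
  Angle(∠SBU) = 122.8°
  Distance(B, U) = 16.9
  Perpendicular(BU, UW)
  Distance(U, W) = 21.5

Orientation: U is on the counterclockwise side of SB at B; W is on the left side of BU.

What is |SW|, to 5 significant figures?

49.901

S is at the origin; SB runs at 28.4° with length 51.6, so B = 51.6·(cos 28.4°, sin 28.4°) = (45.390, 24.542). ∠SBU = 122.8°, so BU runs at 28.4° + (180° − 122.8°) = 85.600° from the x-axis; with |BU| = 16.9, U = B + 16.9·(cos 85.600°, sin 85.600°) = (46.686, 41.392). The perpendicularity gives UW at right angles to BU; with |UW| = 21.5 on the left of BU, W = U + 21.5·(-0.99705, 0.076719) = (25.250, 43.042). Then |SW| = |W − S| = 49.901.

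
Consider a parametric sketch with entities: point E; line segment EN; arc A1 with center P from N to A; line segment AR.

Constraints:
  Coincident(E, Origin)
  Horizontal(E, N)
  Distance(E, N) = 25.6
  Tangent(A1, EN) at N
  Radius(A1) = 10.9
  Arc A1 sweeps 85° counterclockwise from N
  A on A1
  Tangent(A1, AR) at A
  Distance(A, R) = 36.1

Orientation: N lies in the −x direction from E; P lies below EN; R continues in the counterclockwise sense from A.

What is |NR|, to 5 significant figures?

48.001

E is at the origin; E and N share the same y with |EN| = 25.6 and N on the −x side, so N = (-25.600, 0.0000). Tangency of A1 to EN means the radius PN is perpendicular to EN, so P = N + (0, -10.9) = (-25.600, -10.900). On A1, N sits at bearing 90° from P; an 85° counterclockwise sweep puts A at bearing 175°, so A = P + 10.9·(cos 175°, sin 175°) = (-36.459, -9.9500). Tangency of A1 to AR means the radius PA is perpendicular to AR, so AR runs along (−sin 175°, cos 175°); with |AR| = 36.1, R = (-39.605, -45.913). Then |NR| = |R − N| = 48.001.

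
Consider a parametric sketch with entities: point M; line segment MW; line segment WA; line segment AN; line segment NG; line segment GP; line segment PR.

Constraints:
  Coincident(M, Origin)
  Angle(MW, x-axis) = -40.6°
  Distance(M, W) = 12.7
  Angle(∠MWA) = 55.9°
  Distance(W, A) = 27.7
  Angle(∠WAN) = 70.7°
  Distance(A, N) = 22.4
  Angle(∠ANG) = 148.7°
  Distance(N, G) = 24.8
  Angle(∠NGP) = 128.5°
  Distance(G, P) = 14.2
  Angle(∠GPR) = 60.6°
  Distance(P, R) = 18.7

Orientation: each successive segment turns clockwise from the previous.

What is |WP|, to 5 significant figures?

36.225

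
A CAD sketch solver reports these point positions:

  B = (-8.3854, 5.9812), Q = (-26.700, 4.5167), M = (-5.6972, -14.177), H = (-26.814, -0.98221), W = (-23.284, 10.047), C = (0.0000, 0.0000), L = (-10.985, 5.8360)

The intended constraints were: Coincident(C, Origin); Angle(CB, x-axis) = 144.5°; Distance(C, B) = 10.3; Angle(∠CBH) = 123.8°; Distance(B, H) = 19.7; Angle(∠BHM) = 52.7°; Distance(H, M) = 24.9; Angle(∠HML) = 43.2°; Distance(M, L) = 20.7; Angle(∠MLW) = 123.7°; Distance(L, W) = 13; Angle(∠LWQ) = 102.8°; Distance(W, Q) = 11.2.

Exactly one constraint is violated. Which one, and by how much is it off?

Distance(W, Q) = 11.2 — off by 4.70.

C = (0.00, 0.00) ✓; CB at 144.5° ✓; |CB| = 10.30 ✓; ∠CBH = 123.8° ✓; |BH| = 19.70 ✓; ∠BHM = 52.70° ✓; |HM| = 24.90 ✓; ∠HML = 43.20° ✓; |ML| = 20.70 ✓; ∠MLW = 123.7° ✓; |LW| = 13.00 ✓; ∠LWQ = 102.8° ✓; |WQ| = 6.500 ✗.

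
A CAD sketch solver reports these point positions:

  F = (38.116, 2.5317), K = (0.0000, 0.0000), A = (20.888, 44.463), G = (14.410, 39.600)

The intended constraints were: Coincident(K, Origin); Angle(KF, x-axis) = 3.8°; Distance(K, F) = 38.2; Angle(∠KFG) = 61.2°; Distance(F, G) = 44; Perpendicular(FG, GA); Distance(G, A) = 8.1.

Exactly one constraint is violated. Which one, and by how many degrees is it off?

Perpendicular(FG, GA) — off by 4.30°.

K = (0.00, 0.00) ✓; KF at 3.800° ✓; |KF| = 38.20 ✓; ∠KFG = 61.20° ✓; |FG| = 44.00 ✓; ∠(FG, GA) = 85.70° ✗; |GA| = 8.100 ✓.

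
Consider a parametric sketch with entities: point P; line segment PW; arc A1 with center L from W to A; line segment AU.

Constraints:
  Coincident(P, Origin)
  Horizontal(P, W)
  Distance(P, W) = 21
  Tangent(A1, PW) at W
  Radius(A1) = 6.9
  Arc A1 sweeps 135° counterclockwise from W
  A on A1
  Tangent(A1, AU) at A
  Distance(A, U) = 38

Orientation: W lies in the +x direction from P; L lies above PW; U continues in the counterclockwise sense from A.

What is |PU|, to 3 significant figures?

38.7

P is at the origin; P and W share the same y with |PW| = 21.0 and W on the +x side, so W = (21.0, 0.00). Since A1 is tangent to PW there, LW ⟂ PW, so L = W + (0, 6.9) = (21.0, 6.90). On A1, W sits at bearing -90° from L; a 135° counterclockwise sweep puts A at bearing 45°, so A = L + 6.9·(cos 45°, sin 45°) = (25.9, 11.8). The tangent condition forces LA to be normal to AU, so AU runs along (−sin 45°, cos 45°); with |AU| = 38.0, U = (-0.991, 38.6). Then |PU| = |U − P| = 38.7.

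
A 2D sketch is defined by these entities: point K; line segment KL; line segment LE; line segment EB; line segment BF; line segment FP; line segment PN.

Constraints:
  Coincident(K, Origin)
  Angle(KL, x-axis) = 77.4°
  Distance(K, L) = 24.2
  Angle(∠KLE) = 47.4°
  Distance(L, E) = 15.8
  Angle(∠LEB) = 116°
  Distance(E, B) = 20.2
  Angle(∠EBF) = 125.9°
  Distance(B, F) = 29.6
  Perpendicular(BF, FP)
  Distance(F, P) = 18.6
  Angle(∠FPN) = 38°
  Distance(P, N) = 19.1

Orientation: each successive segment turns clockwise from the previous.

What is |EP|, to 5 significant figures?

41.505

K is at the origin; KL runs at 77.4° with length 24.2, so L = (5.2791, 23.617). ∠KLE = 47.4° gives LE at -55.200° from the x-axis; with |LE| = 15.8, E = (14.296, 10.643). ∠LEB = 116.0° gives EB at -119.20° from the x-axis; with |EB| = 20.2, B = (4.4416, -6.9900). ∠EBF = 125.9° gives BF at -173.30° from the x-axis; with |BF| = 29.6, F = (-24.956, -10.443). BF ⟂ FP, so FP runs at 96.700°; with |FP| = 18.6, P = (-27.126, 8.0295). Then |EP| = |P − E| = 41.505.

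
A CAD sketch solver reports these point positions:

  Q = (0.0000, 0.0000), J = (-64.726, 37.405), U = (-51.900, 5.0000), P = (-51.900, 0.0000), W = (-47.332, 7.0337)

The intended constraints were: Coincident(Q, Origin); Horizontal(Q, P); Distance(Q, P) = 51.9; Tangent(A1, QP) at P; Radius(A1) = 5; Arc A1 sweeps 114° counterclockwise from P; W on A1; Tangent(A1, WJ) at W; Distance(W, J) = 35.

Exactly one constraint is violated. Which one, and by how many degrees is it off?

Tangent(A1, WJ) at W — off by 5.80°.

Q = (0.00, 0.00) ✓; Q.y = 0.00, P.y = 0.00 ✓; |QP| = 51.90 ✓; ∠(UP, PQ) = 90.00° ✓; |UP| = 5.000 ✓; bearing(U→W) − bearing(U→P) = 114.0° ✓; |UW| = 5.000 ✓; ∠(UW, WJ) = 84.20° ✗; |WJ| = 35.00 ✓.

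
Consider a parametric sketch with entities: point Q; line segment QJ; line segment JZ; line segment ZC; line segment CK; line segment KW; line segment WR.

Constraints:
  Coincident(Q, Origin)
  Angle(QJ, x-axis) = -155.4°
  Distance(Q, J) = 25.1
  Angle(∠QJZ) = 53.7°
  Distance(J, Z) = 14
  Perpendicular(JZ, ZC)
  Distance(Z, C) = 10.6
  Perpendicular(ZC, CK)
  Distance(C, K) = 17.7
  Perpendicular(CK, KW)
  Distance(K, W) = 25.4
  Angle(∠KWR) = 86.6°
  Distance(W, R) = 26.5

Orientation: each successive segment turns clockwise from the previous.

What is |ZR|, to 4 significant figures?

15.86

Q is at the origin; QJ runs at -155.4° with length 25.1, so J = (-22.82, -10.45). ∠QJZ = 53.7° gives JZ at 78.30° from the x-axis; with |JZ| = 14.0, Z = (-19.98, 3.260). JZ ⟂ ZC, so ZC runs at -11.70°; with |ZC| = 10.6, C = (-9.603, 1.111). ZC is perpendicular to CK, so CK runs at -101.7°; with |CK| = 17.7, K = (-13.19, -16.22). CK is perpendicular to KW, so KW runs at 168.3°; with |KW| = 25.4, W = (-38.06, -11.07). ∠KWR = 86.6° gives WR at 74.90° from the x-axis; with |WR| = 26.5, R = (-31.16, 14.51). Then |ZR| = |R − Z| = 15.86.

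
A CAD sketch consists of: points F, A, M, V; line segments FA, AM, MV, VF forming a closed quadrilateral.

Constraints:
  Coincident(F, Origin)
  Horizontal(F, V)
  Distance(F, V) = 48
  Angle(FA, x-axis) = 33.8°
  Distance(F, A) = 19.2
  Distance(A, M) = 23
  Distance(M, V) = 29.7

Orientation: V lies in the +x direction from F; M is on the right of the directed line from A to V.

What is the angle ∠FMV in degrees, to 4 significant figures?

126.9°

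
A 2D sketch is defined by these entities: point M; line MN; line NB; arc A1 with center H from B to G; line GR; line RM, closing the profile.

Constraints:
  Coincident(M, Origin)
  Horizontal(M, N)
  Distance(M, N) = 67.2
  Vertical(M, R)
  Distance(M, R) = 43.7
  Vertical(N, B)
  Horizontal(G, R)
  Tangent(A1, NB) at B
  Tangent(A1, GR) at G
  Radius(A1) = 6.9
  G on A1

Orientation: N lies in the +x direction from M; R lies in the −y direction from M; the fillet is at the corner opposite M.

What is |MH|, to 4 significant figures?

70.64

M is at the origin; MN is horizontal with |MN| = 67.2 and N on the +x side, so N = (67.20, 0.000). MR is vertical with |MR| = 43.7 and R on the −y side, so R = (0.000, -43.70). The virtual corner opposite M is at (67.20, -43.70). Since A1 is tangent to NB there, HB ⟂ NB and the tangent condition forces HG to be normal to GR, with radius 6.9, so the center H sits 6.9 in from both sides at H = (60.30, -36.80). Then |MH| = |H − M| = 70.64.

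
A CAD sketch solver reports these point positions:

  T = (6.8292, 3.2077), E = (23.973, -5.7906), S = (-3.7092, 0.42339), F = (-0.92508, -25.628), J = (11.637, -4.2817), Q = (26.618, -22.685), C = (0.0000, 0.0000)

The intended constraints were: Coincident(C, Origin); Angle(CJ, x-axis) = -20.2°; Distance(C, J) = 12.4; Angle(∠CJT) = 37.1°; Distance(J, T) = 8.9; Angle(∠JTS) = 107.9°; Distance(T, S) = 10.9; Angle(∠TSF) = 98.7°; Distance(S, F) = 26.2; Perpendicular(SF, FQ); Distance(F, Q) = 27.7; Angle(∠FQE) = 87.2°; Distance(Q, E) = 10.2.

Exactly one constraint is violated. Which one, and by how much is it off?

Distance(Q, E) = 10.2 — off by 6.90.

C = (0.00, 0.00) ✓; CJ at -20.20° ✓; |CJ| = 12.40 ✓; ∠CJT = 37.10° ✓; |JT| = 8.900 ✓; ∠JTS = 107.9° ✓; |TS| = 10.90 ✓; ∠TSF = 98.70° ✓; |SF| = 26.20 ✓; ∠(SF, FQ) = 90.00° ✓; |FQ| = 27.70 ✓; ∠FQE = 87.20° ✓; |QE| = 17.10 ✗.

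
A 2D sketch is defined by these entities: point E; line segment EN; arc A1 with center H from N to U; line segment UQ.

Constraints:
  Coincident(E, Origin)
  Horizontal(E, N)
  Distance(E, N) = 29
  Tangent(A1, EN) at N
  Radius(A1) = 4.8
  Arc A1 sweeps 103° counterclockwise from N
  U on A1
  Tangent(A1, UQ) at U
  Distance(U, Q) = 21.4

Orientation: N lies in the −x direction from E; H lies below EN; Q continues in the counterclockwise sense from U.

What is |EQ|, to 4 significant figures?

39.34

E is at the origin; EN is horizontal with |EN| = 29.0 and N on the −x side, so N = (-29.00, 0.000). Tangency of A1 to EN means the radius HN is perpendicular to EN, so H = N + (0, -4.8) = (-29.00, -4.800). On A1, N sits at bearing 90° from H; a 103° counterclockwise sweep puts U at bearing 193°, so U = H + 4.8·(cos 193°, sin 193°) = (-33.68, -5.880). The tangent condition forces HU to be normal to UQ, so UQ runs along (−sin 193°, cos 193°); with |UQ| = 21.4, Q = (-28.86, -26.73). Then |EQ| = |Q − E| = 39.34.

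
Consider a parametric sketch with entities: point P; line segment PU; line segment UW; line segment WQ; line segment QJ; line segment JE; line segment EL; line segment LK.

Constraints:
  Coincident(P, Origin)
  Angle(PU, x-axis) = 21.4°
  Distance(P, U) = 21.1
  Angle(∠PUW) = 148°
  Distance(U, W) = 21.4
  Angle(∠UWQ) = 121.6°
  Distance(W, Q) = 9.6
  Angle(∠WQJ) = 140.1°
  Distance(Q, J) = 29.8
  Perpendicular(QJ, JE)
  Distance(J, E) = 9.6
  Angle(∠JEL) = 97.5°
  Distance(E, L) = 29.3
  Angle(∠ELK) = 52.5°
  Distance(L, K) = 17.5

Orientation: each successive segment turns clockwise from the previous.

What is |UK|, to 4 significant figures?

32.16

P is at the origin; PU runs at 21.4° with length 21.1, so U = (19.65, 7.699). ∠PUW = 148.0° gives UW at -10.60° from the x-axis; with |UW| = 21.4, W = (40.68, 3.762). ∠UWQ = 121.6° gives WQ at -69.00° from the x-axis; with |WQ| = 9.6, Q = (44.12, -5.200). ∠WQJ = 140.1° gives QJ at -108.9° from the x-axis; with |QJ| = 29.8, J = (34.47, -33.39). The perpendicularity gives JE at right angles to QJ, so JE runs at 161.1°; with |JE| = 9.6, E = (25.39, -30.28). ∠JEL = 97.5° gives EL at 78.60° from the x-axis; with |EL| = 29.3, L = (31.18, -1.562). ∠ELK = 52.5° gives LK at -48.90° from the x-axis; with |LK| = 17.5, K = (42.68, -14.75). Then |UK| = |K − U| = 32.16.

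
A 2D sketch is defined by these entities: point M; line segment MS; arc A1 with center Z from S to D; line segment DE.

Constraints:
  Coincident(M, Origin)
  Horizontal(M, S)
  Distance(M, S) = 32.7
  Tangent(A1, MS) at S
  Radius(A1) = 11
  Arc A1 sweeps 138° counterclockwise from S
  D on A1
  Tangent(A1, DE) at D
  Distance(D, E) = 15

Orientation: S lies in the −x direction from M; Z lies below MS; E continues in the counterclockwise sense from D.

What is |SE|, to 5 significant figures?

29.456

M is at the origin; MS is horizontal with |MS| = 32.7 and S on the −x side, so S = (-32.700, 0.0000). The tangent condition forces ZS to be normal to MS, so Z = S + (0, -11) = (-32.700, -11.000). On A1, S sits at bearing 90° from Z; a 138° counterclockwise sweep puts D at bearing 228°, so D = Z + 11.0·(cos 228°, sin 228°) = (-40.060, -19.175). Tangency of A1 to DE means the radius ZD is perpendicular to DE, so DE runs along (−sin 228°, cos 228°); with |DE| = 15.0, E = (-28.913, -29.212). Then |SE| = |E − S| = 29.456.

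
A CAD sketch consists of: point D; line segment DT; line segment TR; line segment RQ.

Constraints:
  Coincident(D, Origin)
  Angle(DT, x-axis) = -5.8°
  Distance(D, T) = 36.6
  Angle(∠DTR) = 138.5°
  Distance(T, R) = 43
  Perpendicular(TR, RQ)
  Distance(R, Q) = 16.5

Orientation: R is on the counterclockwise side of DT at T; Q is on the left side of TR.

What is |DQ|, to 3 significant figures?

70.8

D is at the origin; DT runs at -5.8° with length 36.6, so T = 36.6·(cos -5.8°, sin -5.8°) = (36.4, -3.70). ∠DTR = 138.5°, so TR runs at -5.8° + (180° − 138.5°) = 35.7° from the x-axis; with |TR| = 43.0, R = T + 43.0·(cos 35.7°, sin 35.7°) = (71.3, 21.4). TR ⟂ RQ; with |RQ| = 16.5 on the left of TR, Q = R + 16.5·(-0.584, 0.812) = (61.7, 34.8). Then |DQ| = |Q − D| = 70.8.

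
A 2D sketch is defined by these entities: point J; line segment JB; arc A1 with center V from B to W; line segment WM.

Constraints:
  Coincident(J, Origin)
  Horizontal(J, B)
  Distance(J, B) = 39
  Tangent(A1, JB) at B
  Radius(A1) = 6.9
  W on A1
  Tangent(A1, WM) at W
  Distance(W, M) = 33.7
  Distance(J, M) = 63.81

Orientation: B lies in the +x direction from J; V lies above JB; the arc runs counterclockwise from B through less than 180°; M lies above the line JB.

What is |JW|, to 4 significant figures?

46.24

Checks: |VW| = 6.900 ✓; ∠(VW, WM) = 90.00° ✓; |WM| = 33.70 ✓; |JM| = 63.81 ✓.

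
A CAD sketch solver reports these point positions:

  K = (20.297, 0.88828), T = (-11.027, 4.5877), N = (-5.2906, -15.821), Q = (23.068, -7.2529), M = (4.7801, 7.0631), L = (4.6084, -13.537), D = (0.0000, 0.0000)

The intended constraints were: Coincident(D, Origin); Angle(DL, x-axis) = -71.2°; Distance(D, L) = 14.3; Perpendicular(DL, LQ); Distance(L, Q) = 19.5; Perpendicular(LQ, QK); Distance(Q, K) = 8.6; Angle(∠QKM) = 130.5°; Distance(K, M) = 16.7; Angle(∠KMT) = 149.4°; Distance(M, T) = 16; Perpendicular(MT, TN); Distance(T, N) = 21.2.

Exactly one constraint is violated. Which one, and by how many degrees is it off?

Perpendicular(MT, TN) — off by 6.80°.

D = (0.00, 0.00) ✓; DL at -71.20° ✓; |DL| = 14.30 ✓; ∠(DL, LQ) = 90.00° ✓; |LQ| = 19.50 ✓; ∠(LQ, QK) = 90.00° ✓; |QK| = 8.600 ✓; ∠QKM = 130.5° ✓; |KM| = 16.70 ✓; ∠KMT = 149.4° ✓; |MT| = 16.00 ✓; ∠(MT, TN) = 96.80° ✗; |TN| = 21.20 ✓.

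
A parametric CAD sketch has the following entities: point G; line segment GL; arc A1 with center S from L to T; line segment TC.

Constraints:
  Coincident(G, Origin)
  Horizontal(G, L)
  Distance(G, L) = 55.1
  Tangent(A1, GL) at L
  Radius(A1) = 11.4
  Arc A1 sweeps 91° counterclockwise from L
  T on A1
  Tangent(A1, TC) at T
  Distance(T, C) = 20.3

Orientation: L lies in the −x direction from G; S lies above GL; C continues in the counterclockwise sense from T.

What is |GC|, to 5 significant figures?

54.390

G is at the origin; G and L share the same y with |GL| = 55.1 and L on the −x side, so L = (-55.100, 0.0000). Tangency of A1 to GL means the radius SL is perpendicular to GL, so S = L + (0, 11.4) = (-55.100, 11.400). On A1, L sits at bearing -90° from S; a 91° counterclockwise sweep puts T at bearing 1°, so T = S + 11.4·(cos 1°, sin 1°) = (-43.702, 11.599). The tangent condition forces ST to be normal to TC, so TC runs along (−sin 1°, cos 1°); with |TC| = 20.3, C = (-44.056, 31.896). Then |GC| = |C − G| = 54.390.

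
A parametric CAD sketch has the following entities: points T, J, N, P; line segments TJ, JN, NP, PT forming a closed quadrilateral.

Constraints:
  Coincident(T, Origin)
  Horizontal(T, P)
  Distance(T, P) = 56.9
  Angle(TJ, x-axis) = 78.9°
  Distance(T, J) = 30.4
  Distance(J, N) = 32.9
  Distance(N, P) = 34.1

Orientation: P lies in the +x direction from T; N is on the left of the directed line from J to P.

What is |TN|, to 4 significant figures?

48.31

Checks: |JN| = 32.90 ✓; |NP| = 34.10 ✓.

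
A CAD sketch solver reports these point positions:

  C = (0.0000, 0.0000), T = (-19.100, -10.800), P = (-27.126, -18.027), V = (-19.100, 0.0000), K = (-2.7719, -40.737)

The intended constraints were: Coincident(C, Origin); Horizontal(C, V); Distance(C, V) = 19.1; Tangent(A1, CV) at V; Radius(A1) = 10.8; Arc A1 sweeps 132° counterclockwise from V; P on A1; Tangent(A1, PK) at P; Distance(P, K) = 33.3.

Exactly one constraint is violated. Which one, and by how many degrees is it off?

Tangent(A1, PK) at P — off by 5.00°.

C = (0.00, 0.00) ✓; C.y = 0.00, V.y = 0.00 ✓; |CV| = 19.10 ✓; ∠(TV, VC) = 90.00° ✓; |TV| = 10.80 ✓; bearing(T→P) − bearing(T→V) = 132.0° ✓; |TP| = 10.80 ✓; ∠(TP, PK) = 85.00° ✗; |PK| = 33.30 ✓.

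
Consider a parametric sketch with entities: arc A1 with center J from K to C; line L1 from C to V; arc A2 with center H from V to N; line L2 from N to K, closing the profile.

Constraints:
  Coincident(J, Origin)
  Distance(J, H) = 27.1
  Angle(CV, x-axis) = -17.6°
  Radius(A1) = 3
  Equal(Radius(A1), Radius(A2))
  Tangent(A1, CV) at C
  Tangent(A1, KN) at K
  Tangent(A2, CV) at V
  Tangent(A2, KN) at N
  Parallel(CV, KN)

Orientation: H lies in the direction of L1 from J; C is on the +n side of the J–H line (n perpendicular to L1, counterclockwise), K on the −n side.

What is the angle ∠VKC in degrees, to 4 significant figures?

77.52°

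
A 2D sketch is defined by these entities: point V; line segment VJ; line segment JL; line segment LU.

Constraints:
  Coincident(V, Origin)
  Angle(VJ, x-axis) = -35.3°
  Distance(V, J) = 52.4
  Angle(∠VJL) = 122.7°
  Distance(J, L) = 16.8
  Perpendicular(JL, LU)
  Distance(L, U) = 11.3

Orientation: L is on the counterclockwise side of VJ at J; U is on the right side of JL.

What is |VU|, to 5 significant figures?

71.438

V is at the origin; VJ runs at -35.3° with length 52.4, so J = 52.4·(cos -35.3°, sin -35.3°) = (42.766, -30.280). ∠VJL = 122.7°, so JL runs at -35.3° + (180° − 122.7°) = 22.000° from the x-axis; with |JL| = 16.8, L = J + 16.8·(cos 22.000°, sin 22.000°) = (58.342, -23.986). The perpendicularity gives LU at right angles to JL; with |LU| = 11.3 on the right of JL, U = L + 11.3·(0.37461, -0.92718) = (62.575, -34.464). Then |VU| = |U − V| = 71.438.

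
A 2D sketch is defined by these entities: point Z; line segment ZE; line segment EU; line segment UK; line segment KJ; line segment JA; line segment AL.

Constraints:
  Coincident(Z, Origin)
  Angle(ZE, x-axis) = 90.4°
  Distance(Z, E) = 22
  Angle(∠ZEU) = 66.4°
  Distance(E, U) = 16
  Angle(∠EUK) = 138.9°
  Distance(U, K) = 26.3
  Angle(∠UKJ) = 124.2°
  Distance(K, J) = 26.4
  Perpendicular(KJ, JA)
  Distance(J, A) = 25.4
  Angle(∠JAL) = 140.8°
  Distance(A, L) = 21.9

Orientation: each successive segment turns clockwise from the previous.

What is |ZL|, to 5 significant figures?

17.164

Z is at the origin; ZE runs at 90.4° with length 22.0, so E = (-0.15359, 21.999). ∠ZEU = 66.4° gives EU at -23.200° from the x-axis; with |EU| = 16.0, U = (14.553, 15.696). ∠EUK = 138.9° gives UK at -64.300° from the x-axis; with |UK| = 26.3, K = (25.958, -8.0019). ∠UKJ = 124.2° gives KJ at -120.10° from the x-axis; with |KJ| = 26.4, J = (12.718, -30.842). KJ ⟂ JA, so JA runs at 149.90°; with |JA| = 25.4, A = (-9.2569, -18.104). ∠JAL = 140.8° gives AL at 110.70° from the x-axis; with |AL| = 21.9, L = (-16.998, 2.3827). Then |ZL| = |L − Z| = 17.164.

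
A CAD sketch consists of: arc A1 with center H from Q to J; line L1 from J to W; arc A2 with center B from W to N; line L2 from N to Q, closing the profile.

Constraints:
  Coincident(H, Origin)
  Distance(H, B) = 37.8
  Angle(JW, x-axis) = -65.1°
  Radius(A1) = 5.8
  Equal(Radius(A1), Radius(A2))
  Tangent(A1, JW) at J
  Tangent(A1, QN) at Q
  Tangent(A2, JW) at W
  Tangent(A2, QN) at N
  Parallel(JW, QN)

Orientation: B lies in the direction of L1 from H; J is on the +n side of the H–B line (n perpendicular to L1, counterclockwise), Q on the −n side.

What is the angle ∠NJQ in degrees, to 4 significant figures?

72.94°

Tangency of A1 to both parallel lines with radius 5.8 puts J and Q at H ± 5.8·n: J = (5.261, 2.442), Q = (-5.261, -2.442). Equal radii place W and N the same way about B: W = B + 5.8·n = (21.18, -31.84), N = B − 5.8·n = (10.65, -36.73). Then cos ∠NJQ = JN·JQ / (|JN||JQ|), giving 72.94°.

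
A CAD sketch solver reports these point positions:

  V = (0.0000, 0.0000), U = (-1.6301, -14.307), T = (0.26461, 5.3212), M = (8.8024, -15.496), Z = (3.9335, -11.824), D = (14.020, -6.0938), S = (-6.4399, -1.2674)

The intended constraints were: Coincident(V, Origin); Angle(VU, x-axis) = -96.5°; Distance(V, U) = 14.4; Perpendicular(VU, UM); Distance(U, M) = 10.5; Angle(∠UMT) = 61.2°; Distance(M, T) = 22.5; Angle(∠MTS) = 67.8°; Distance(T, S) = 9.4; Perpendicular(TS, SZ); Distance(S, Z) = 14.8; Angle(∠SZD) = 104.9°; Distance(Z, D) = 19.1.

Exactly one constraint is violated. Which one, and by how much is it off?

Distance(Z, D) = 19.1 — off by 7.50.

V = (0.00, 0.00) ✓; VU at -96.50° ✓; |VU| = 14.40 ✓; ∠(VU, UM) = 90.00° ✓; |UM| = 10.50 ✓; ∠UMT = 61.20° ✓; |MT| = 22.50 ✓; ∠MTS = 67.80° ✓; |TS| = 9.400 ✓; ∠(TS, SZ) = 90.00° ✓; |SZ| = 14.80 ✓; ∠SZD = 104.9° ✓; |ZD| = 11.60 ✗.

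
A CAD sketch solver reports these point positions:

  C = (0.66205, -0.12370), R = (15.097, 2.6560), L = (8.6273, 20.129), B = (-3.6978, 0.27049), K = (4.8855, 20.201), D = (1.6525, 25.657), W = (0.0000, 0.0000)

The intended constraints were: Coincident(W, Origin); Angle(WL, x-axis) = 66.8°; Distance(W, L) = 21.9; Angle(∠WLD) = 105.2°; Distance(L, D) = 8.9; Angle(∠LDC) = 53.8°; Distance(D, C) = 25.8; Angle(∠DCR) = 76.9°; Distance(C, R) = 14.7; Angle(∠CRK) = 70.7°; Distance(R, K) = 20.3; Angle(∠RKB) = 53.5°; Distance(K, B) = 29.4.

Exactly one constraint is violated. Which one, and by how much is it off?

Distance(K, B) = 29.4 — off by 7.70.

W = (0.00, 0.00) ✓; WL at 66.80° ✓; |WL| = 21.90 ✓; ∠WLD = 105.2° ✓; |LD| = 8.900 ✓; ∠LDC = 53.80° ✓; |DC| = 25.80 ✓; ∠DCR = 76.90° ✓; |CR| = 14.70 ✓; ∠CRK = 70.70° ✓; |RK| = 20.30 ✓; ∠RKB = 53.50° ✓; |KB| = 21.70 ✗.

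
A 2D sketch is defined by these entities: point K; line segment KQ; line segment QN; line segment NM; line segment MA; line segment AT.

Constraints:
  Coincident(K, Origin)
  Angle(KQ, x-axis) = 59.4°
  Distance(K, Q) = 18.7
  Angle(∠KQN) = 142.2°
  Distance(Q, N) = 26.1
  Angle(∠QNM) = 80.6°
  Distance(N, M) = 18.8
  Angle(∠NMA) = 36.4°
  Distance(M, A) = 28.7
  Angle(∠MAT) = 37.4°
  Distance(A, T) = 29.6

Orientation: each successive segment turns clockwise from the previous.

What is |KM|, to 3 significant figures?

38.5

K is at the origin; KQ runs at 59.4° with length 18.7, so Q = (9.52, 16.1). ∠KQN = 142.2° gives QN at 21.6° from the x-axis; with |QN| = 26.1, N = (33.8, 25.7). ∠QNM = 80.6° gives NM at -77.8° from the x-axis; with |NM| = 18.8, M = (37.8, 7.33). Then |KM| = |M − K| = 38.5.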